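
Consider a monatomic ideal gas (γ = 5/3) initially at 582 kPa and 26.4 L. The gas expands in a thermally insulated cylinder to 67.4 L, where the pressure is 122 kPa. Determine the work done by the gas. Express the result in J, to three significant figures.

W ≈ 10700 J

Adiabatic: W = (P₁V₁ − P₂V₂)/(γ − 1) with γ = 5/3.
P₁V₁ = 15365 J, P₂V₂ = 8223 J.
W = (15365 − 8223) / 0.6667 = 10713 J.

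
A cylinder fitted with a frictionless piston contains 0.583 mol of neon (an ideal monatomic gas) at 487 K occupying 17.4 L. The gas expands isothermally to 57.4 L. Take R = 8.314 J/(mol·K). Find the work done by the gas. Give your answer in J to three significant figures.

Isothermal: W = nRT ln(V₂/V₁).
W = (0.583)(8.314)(487) × ln(57.4/17.4)
  = 2361 × 1.194
W_by_gas = 2817 J.

W ≈ 2820 J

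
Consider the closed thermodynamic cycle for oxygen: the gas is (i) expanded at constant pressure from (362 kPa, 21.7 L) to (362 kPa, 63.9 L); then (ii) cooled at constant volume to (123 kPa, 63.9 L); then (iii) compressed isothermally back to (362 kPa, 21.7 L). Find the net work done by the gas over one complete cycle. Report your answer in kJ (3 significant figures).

W_net ≈ 6.79 kJ

Leg (i): W = PΔV = (362)(63.9 − 21.7) = 15276 J.
Leg (ii): W = 0.
Leg (iii): W = PᵢVᵢ ln(V_f/Vᵢ) = (7860) ln(21.7/63.9) = -8489 J.
W_net = 15276 − 8489 = 6788 J.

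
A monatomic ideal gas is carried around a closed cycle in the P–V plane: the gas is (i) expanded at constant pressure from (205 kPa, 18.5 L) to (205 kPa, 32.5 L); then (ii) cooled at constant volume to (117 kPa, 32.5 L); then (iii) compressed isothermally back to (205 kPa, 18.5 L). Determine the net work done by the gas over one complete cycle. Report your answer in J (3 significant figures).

Leg (i): W = PΔV = (205)(32.5 − 18.5) = 2870 J.
Leg (ii): W = 0.
Leg (iii): W = PᵢVᵢ ln(V_f/Vᵢ) = (3802) ln(18.5/32.5) = -2143 J.
W_net = 2870 − 2143 = 727.4 J.

W_net ≈ 727 J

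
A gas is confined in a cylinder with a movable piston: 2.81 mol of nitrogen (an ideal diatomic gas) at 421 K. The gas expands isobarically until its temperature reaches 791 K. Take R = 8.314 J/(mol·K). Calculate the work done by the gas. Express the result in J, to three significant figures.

Isobaric: W = P ΔV = nR ΔT.
W = (2.81)(8.314)(791 − 421) = 8644 J.

W ≈ 8640 J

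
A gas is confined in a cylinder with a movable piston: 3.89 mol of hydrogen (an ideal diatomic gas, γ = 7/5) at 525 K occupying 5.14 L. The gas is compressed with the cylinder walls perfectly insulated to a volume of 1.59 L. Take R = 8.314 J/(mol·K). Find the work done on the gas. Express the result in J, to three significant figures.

W ≈ 25400 J

Adiabatic: TV^(γ−1) = const with γ = 7/5.
T₂ = T₁ (V₁/V₂)^(γ−1) = 525 × (5.14/1.59)^0.4 = 525 × 1.599 = 839.4 K.
W_by = nCᵥ(T₁ − T₂) = (3.89)(20.79)(525 − 839.4) = -25423 J.
Work on gas = −W_by = 25423 J.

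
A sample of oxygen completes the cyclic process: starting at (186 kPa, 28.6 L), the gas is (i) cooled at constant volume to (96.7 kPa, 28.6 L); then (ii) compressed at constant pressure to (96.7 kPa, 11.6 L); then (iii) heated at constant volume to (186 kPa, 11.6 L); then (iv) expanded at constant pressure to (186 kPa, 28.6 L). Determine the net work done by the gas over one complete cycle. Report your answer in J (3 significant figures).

Constant-volume legs do no work.
W(ii) = (96.7)(11.6 − 28.6) = -1644 J; W(iv) = (186)(28.6 − 11.6) = 3162 J.
W_net = -1644 + 3162 = 1518 J (the clockwise enclosed area).

W_net ≈ 1520 J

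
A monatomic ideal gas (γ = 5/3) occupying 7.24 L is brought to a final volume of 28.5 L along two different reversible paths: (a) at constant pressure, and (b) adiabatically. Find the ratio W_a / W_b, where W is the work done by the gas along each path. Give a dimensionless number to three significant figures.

W_a / W_b ≈ 3.27

Path (a) isobaric: W = P₁(V₂ − V₁) → W_a/(P₁V₁) = 2.936.
Path (b) adiabatic: W = P₁V₁(1 − (V₁/V₂)^(γ−1))/(γ−1) → W_b/(P₁V₁) = 0.8983.
W_a / W_b = 2.936 / 0.8983 = 3.269.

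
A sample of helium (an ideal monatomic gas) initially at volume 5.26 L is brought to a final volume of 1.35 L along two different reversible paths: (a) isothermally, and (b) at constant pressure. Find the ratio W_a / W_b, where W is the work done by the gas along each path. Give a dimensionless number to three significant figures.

W_a / W_b ≈ 1.83

Path (a) isothermal: W = P₁V₁ ln(V₂/V₁) → W_a/(P₁V₁) = -1.36.
Path (b) isobaric: W = P₁(V₂ − V₁) → W_b/(P₁V₁) = -0.7433.
W_a / W_b = -1.36 / -0.7433 = 1.83.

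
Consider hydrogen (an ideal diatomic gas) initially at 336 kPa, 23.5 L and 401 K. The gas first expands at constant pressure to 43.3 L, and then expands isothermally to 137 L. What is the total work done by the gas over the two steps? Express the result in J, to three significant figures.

W_total ≈ 23400 J

Step 1 (isobaric): W = PΔV = (336 kPa)(43.3 − 23.5 L) = 6653 J.
After step 1: P = 336 kPa, V = 43.3 L, T = 738.9 K.
Step 2 (isothermal): W = P₁V₁ ln(V₂/V₁) = (14549) ln(137/43.3) = 16758 J.
W_total = 6653 + 16758 = 23411 J.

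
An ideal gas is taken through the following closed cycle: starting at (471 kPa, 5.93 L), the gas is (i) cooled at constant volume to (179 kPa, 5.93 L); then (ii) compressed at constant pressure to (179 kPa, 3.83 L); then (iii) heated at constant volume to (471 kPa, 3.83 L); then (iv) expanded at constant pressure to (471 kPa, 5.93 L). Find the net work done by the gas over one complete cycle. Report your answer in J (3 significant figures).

W_net ≈ 613 J

Constant-volume legs do no work.
W(ii) = (179)(3.83 − 5.93) = -375.9 J; W(iv) = (471)(5.93 − 3.83) = 989.1 J.
W_net = -375.9 + 989.1 = 613.2 J (the clockwise enclosed area).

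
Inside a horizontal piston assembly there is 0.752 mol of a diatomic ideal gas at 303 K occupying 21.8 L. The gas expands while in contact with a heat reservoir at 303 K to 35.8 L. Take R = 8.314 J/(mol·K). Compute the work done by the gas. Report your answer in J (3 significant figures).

Isothermal: W = nRT ln(V₂/V₁).
W = (0.752)(8.314)(303) × ln(35.8/21.8)
  = 1894 × 0.496
W_by_gas = 939.7 J.

W ≈ 940 J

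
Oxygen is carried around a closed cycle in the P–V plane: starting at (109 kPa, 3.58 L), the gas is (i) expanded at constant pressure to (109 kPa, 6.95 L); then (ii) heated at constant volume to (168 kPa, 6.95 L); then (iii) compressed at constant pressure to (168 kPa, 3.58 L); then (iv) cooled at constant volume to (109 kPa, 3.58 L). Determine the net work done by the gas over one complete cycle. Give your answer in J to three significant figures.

W_net ≈ -199 J

Constant-volume legs do no work.
W(i) = (109)(6.95 − 3.58) = 367.3 J; W(iii) = (168)(3.58 − 6.95) = -566.2 J.
W_net = 367.3 − 566.2 = -198.8 J (the counter-clockwise enclosed area).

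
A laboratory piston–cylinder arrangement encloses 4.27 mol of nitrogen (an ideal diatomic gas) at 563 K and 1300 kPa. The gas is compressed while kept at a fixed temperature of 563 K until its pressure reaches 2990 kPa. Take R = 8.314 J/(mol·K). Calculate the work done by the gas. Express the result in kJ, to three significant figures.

Isothermal process: W = nRT ln(V₂/V₁) = nRT ln(P₁/P₂).
W = (4.27)(8.314)(563) × ln(1300/2990)
  = 19987 × ln(0.4348) = 19987 × -0.8329
W_by_gas = -16647 J.

W ≈ -16.6 kJ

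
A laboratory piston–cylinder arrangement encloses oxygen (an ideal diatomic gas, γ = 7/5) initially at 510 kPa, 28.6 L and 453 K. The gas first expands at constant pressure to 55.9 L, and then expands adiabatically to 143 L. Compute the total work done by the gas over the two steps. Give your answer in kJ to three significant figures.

W_total ≈ 36.2 kJ

Step 1 (isobaric): W = PΔV = (510 kPa)(55.9 − 28.6 L) = 13923 J.
After step 1: P = 510 kPa, V = 55.9 L, T = 885.4 K.
Step 2 (adiabatic): W = (P₁V₁ − P₂V₂)/(γ−1) = (28509 − 19580)/0.4 = 22323 J.
W_total = 13923 + 22323 = 36246 J.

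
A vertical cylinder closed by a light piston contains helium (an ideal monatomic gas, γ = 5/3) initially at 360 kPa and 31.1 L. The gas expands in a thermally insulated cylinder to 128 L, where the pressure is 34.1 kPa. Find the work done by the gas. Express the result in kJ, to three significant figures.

Adiabatic: W = (P₁V₁ − P₂V₂)/(γ − 1) with γ = 5/3.
P₁V₁ = 11196 J, P₂V₂ = 4365 J.
W = (11196 − 4365) / 0.6667 = 10247 J.

W ≈ 10.2 kJ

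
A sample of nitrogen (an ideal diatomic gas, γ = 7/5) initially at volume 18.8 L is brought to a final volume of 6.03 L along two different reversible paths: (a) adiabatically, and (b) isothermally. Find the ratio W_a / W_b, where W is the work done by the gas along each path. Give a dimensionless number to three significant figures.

Path (a) adiabatic: W = P₁V₁(1 − (V₁/V₂)^(γ−1))/(γ−1) → W_a/(P₁V₁) = -1.44.
Path (b) isothermal: W = P₁V₁ ln(V₂/V₁) → W_b/(P₁V₁) = -1.137.
W_a / W_b = -1.44 / -1.137 = 1.266.

W_a / W_b ≈ 1.27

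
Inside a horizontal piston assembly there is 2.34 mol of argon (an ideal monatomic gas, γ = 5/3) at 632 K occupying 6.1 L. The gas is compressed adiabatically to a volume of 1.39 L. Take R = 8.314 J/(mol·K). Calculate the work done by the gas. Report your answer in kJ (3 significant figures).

Adiabatic: TV^(γ−1) = const with γ = 5/3.
T₂ = T₁ (V₁/V₂)^(γ−1) = 632 × (6.1/1.39)^0.667 = 632 × 2.68 = 1694 K.
W_by = nCᵥ(T₁ − T₂) = (2.34)(12.47)(632 − 1694) = -30993 J.

W ≈ -31.0 kJ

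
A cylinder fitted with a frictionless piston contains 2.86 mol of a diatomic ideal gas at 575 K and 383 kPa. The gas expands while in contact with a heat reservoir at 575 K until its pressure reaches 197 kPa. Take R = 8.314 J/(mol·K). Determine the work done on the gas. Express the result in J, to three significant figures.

Isothermal process: W = nRT ln(V₂/V₁) = nRT ln(P₁/P₂).
W = (2.86)(8.314)(575) × ln(383/197)
  = 13672 × ln(1.944) = 13672 × 0.6648
W_by_gas = 9090 J; work on gas = −W_by = -9090 J.

W ≈ -9090 J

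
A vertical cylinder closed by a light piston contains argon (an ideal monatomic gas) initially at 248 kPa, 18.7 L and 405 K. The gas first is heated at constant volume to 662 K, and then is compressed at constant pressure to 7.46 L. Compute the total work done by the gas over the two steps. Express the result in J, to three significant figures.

Step 1 (isochoric): W = 0 (constant volume).
After step 1: P = 405.4 kPa (V unchanged).
Step 2 (isobaric): W = PΔV = (405.4 kPa)(7.46 − 18.7 L) = -4556 J.
W_total = 0 − 4556 = -4556 J.

W_total ≈ -4560 J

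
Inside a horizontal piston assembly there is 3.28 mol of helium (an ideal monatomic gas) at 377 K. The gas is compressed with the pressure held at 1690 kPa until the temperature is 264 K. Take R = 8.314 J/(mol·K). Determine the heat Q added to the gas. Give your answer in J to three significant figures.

Isobaric: W = nRΔT = (3.28)(8.314)(-113) = -3082 J.
ΔU = nCᵥΔT with Cᵥ = 3R/2: ΔU = (3.28)(12.47)(-113) = -4622 J.
Q = ΔU + W = -4622 − 3082 = -7704 J.

Q ≈ -7700 J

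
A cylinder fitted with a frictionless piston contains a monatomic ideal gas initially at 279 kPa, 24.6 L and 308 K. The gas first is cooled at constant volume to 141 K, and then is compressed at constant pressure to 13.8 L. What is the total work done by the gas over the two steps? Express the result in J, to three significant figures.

Step 1 (isochoric): W = 0 (constant volume).
After step 1: P = 127.7 kPa (V unchanged).
Step 2 (isobaric): W = PΔV = (127.7 kPa)(13.8 − 24.6 L) = -1379 J.
W_total = 0 − 1379 = -1379 J.

W_total ≈ -1380 J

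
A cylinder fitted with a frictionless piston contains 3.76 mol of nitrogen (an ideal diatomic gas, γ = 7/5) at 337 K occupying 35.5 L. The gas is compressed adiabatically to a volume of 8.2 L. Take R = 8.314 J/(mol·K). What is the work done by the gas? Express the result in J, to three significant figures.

W ≈ -21000 J

Adiabatic: TV^(γ−1) = const with γ = 7/5.
T₂ = T₁ (V₁/V₂)^(γ−1) = 337 × (35.5/8.2)^0.4 = 337 × 1.797 = 605.6 K.
W_by = nCᵥ(T₁ − T₂) = (3.76)(20.79)(337 − 605.6) = -20993 J.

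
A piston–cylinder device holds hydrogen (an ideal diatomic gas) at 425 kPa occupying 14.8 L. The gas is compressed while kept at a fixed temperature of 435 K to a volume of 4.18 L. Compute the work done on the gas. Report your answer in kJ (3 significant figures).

Isothermal: W = nRT ln(V₂/V₁) = P₁V₁ ln(V₂/V₁).
P₁V₁ = (425 kPa)(14.8 L) = 6290 J.
W = 6290 × ln(4.18/14.8) = 6290 × -1.264
W_by_gas = -7953 J; work on gas = −W_by = 7953 J.

W ≈ 7.95 kJ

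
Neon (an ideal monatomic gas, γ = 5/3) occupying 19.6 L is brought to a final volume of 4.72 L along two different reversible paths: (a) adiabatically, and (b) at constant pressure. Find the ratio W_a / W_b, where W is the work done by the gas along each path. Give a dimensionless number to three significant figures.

W_a / W_b ≈ 3.13

Path (a) adiabatic: W = P₁V₁(1 − (V₁/V₂)^(γ−1))/(γ−1) → W_a/(P₁V₁) = -2.375.
Path (b) isobaric: W = P₁(V₂ − V₁) → W_b/(P₁V₁) = -0.7592.
W_a / W_b = -2.375 / -0.7592 = 3.129.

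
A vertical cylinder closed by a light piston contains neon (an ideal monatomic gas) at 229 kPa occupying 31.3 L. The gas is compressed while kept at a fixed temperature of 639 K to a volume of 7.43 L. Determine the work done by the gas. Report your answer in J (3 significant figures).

W ≈ -10300 J

Isothermal: W = nRT ln(V₂/V₁) = P₁V₁ ln(V₂/V₁).
P₁V₁ = (229 kPa)(31.3 L) = 7168 J.
W = 7168 × ln(7.43/31.3) = 7168 × -1.438
W_by_gas = -10308 J.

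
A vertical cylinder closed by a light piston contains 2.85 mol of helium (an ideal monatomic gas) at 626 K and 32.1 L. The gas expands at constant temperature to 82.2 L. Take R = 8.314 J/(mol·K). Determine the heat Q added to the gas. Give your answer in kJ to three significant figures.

Isothermal ⇒ ΔU = 0, so Q = W = nRT ln(V₂/V₁).
Q = (2.85)(8.314)(626) ln(82.2/32.1) = 14833 × 0.9403 = 13947 J.

Q ≈ 13.9 kJ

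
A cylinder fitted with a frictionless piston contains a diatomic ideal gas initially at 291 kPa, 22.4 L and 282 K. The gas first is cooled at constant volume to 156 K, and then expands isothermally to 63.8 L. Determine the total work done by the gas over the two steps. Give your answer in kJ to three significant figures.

W_total ≈ 3.77 kJ

Step 1 (isochoric): W = 0 (constant volume).
After step 1: P = 161 kPa (V unchanged).
Step 2 (isothermal): W = P₁V₁ ln(V₂/V₁) = (3606) ln(63.8/22.4) = 3774 J.
W_total = 0 + 3774 = 3774 J.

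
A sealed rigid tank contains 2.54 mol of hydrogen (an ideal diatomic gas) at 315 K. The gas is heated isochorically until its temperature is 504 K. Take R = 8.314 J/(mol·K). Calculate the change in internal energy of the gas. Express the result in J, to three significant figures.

Constant volume ⇒ W = 0, so Q = ΔU = nCᵥΔT with Cᵥ = 5R/2 = 20.79 J/(mol·K).
ΔU = (2.54)(20.79)(504 − 315) = 9978 J.

ΔU ≈ 9980 J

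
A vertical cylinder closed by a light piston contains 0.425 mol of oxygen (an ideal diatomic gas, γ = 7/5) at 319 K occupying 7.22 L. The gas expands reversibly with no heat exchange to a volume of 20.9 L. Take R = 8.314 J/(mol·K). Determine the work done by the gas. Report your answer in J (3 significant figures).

Adiabatic: TV^(γ−1) = const with γ = 7/5.
T₂ = T₁ (V₁/V₂)^(γ−1) = 319 × (7.22/20.9)^0.4 = 319 × 0.6537 = 208.5 K.
W_by = nCᵥ(T₁ − T₂) = (0.425)(20.79)(319 − 208.5) = 975.9 J.

W ≈ 976 J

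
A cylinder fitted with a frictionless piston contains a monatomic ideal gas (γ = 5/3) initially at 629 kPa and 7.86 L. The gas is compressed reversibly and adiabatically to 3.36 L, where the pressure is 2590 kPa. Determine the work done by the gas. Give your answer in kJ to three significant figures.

Adiabatic: W = (P₁V₁ − P₂V₂)/(γ − 1) with γ = 5/3.
P₁V₁ = 4944 J, P₂V₂ = 8702 J.
W = (4944 − 8702) / 0.6667 = -5638 J.

W ≈ -5.64 kJ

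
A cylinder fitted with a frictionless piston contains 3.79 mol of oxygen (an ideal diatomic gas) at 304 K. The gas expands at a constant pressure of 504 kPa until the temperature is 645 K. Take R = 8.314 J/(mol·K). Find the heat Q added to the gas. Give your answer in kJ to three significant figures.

Isobaric: W = nRΔT = (3.79)(8.314)(341) = 10745 J.
ΔU = nCᵥΔT with Cᵥ = 5R/2: ΔU = (3.79)(20.79)(341) = 26862 J.
Q = ΔU + W = 26862 + 10745 = 37607 J.

Q ≈ 37.6 kJ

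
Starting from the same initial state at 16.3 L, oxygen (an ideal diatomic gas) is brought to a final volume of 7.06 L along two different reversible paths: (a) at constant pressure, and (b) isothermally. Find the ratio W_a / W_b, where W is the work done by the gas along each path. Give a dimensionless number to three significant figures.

W_a / W_b ≈ 0.677

Path (a) isobaric: W = P₁(V₂ − V₁) → W_a/(P₁V₁) = -0.5669.
Path (b) isothermal: W = P₁V₁ ln(V₂/V₁) → W_b/(P₁V₁) = -0.8367.
W_a / W_b = -0.5669 / -0.8367 = 0.6775.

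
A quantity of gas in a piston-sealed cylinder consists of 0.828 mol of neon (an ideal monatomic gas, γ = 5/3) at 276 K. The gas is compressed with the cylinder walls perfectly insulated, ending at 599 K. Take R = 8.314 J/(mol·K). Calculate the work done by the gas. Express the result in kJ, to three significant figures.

Adiabatic ⇒ Q = 0, so W_by = −ΔU = nCᵥ(T₁ − T₂).
Cᵥ = 3R/2 = 12.47 J/(mol·K).
W = (0.828)(12.47)(276 − 599) = -3335 J.

W ≈ -3.34 kJ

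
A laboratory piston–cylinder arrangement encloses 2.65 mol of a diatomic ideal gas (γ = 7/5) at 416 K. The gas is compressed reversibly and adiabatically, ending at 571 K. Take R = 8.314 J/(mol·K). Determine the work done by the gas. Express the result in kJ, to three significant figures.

W ≈ -8.54 kJ

Adiabatic ⇒ Q = 0, so W_by = −ΔU = nCᵥ(T₁ − T₂).
Cᵥ = 5R/2 = 20.79 J/(mol·K).
W = (2.65)(20.79)(416 − 571) = -8537 J.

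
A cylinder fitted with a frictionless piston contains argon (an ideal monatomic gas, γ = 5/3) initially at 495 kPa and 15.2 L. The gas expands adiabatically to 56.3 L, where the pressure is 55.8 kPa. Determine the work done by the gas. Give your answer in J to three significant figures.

W ≈ 6570 J

Adiabatic: W = (P₁V₁ − P₂V₂)/(γ − 1) with γ = 5/3.
P₁V₁ = 7524 J, P₂V₂ = 3142 J.
W = (7524 − 3142) / 0.6667 = 6574 J.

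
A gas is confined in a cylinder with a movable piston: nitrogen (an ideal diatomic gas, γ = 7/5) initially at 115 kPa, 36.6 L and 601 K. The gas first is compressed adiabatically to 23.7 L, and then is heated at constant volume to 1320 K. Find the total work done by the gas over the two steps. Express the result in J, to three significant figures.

W_total ≈ -2000 J

Step 1 (adiabatic): W = (P₁V₁ − P₂V₂)/(γ−1) = (4209 − 5008)/0.4 = -1998 J.
Step 2 (isochoric): W = 0 (constant volume).
W_total = -1998 + 0 = -1998 J.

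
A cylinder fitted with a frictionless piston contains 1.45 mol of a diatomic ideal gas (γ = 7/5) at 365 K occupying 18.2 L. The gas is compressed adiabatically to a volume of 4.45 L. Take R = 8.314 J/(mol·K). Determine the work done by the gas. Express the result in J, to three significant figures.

W ≈ -8320 J

Adiabatic: TV^(γ−1) = const with γ = 7/5.
T₂ = T₁ (V₁/V₂)^(γ−1) = 365 × (18.2/4.45)^0.4 = 365 × 1.757 = 641.2 K.
W_by = nCᵥ(T₁ − T₂) = (1.45)(20.79)(365 − 641.2) = -8323 J.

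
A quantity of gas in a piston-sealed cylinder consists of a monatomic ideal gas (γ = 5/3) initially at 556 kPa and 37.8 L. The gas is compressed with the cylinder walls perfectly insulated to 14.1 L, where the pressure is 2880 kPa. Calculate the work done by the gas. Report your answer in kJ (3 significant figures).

W ≈ -29.4 kJ

Adiabatic: W = (P₁V₁ − P₂V₂)/(γ − 1) with γ = 5/3.
P₁V₁ = 21017 J, P₂V₂ = 40608 J.
W = (21017 − 40608) / 0.6667 = -29387 J.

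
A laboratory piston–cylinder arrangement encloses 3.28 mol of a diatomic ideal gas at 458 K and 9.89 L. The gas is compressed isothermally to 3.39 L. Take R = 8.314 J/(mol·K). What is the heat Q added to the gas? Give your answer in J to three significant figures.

Isothermal ⇒ ΔU = 0, so Q = W = nRT ln(V₂/V₁).
Q = (3.28)(8.314)(458) ln(3.39/9.89) = 12490 × -1.071 = -13373 J.

Q ≈ -13400 J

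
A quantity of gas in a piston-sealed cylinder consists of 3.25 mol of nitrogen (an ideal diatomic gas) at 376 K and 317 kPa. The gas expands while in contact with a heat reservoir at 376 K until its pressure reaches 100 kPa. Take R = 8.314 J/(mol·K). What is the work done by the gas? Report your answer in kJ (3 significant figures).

W ≈ 11.7 kJ

Isothermal process: W = nRT ln(V₂/V₁) = nRT ln(P₁/P₂).
W = (3.25)(8.314)(376) × ln(317/100)
  = 10160 × ln(3.17) = 10160 × 1.154
W_by_gas = 11722 J.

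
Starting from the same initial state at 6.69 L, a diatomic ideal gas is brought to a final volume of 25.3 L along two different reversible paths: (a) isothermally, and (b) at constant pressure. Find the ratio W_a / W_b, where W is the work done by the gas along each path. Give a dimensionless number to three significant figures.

W_a / W_b ≈ 0.478

Path (a) isothermal: W = P₁V₁ ln(V₂/V₁) → W_a/(P₁V₁) = 1.33.
Path (b) isobaric: W = P₁(V₂ − V₁) → W_b/(P₁V₁) = 2.782.
W_a / W_b = 1.33 / 2.782 = 0.4782.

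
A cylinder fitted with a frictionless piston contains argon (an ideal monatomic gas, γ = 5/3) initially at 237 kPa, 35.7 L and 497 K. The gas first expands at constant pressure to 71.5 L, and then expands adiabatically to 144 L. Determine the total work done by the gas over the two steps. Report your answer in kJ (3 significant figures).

W_total ≈ 18.0 kJ

Step 1 (isobaric): W = PΔV = (237 kPa)(71.5 − 35.7 L) = 8485 J.
After step 1: P = 237 kPa, V = 71.5 L, T = 995.4 K.
Step 2 (adiabatic): W = (P₁V₁ − P₂V₂)/(γ−1) = (16946 − 10626)/0.667 = 9480 J.
W_total = 8485 + 9480 = 17965 J.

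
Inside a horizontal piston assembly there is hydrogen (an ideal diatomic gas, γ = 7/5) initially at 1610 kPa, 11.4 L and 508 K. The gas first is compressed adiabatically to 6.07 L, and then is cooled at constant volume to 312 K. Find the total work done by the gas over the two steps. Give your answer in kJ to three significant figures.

Step 1 (adiabatic): W = (P₁V₁ − P₂V₂)/(γ−1) = (18354 − 23617)/0.4 = -13156 J.
Step 2 (isochoric): W = 0 (constant volume).
W_total = -13156 + 0 = -13156 J.

W_total ≈ -13.2 kJ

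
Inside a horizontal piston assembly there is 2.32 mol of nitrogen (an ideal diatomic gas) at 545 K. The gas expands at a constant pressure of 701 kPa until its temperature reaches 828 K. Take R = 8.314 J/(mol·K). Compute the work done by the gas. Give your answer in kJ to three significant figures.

W ≈ 5.46 kJ

Isobaric: W = P ΔV = nR ΔT.
W = (2.32)(8.314)(828 − 545) = 5459 J.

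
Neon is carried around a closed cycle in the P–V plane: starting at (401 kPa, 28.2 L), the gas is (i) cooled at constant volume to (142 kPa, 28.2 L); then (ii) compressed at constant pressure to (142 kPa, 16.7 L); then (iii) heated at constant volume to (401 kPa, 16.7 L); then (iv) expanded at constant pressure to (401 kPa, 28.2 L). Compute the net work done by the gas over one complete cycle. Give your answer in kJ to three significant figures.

Constant-volume legs do no work.
W(ii) = (142)(16.7 − 28.2) = -1633 J; W(iv) = (401)(28.2 − 16.7) = 4612 J.
W_net = -1633 + 4612 = 2978 J (the clockwise enclosed area).

W_net ≈ 2.98 kJ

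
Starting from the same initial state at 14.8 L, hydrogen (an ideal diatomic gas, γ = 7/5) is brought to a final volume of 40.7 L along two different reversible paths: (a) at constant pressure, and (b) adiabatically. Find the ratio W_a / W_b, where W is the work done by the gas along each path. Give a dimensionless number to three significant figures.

Path (a) isobaric: W = P₁(V₂ − V₁) → W_a/(P₁V₁) = 1.75.
Path (b) adiabatic: W = P₁V₁(1 − (V₁/V₂)^(γ−1))/(γ−1) → W_b/(P₁V₁) = 0.832.
W_a / W_b = 1.75 / 0.832 = 2.103.

W_a / W_b ≈ 2.10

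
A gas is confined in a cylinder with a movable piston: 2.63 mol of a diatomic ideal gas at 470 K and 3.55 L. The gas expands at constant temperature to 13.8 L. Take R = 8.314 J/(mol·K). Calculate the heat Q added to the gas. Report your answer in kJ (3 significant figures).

Isothermal ⇒ ΔU = 0, so Q = W = nRT ln(V₂/V₁).
Q = (2.63)(8.314)(470) ln(13.8/3.55) = 10277 × 1.358 = 13953 J.

Q ≈ 14.0 kJ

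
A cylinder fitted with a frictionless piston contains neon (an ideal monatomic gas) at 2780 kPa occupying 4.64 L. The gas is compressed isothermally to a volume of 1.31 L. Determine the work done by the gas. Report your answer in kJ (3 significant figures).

W ≈ -16.3 kJ

Isothermal: W = nRT ln(V₂/V₁) = P₁V₁ ln(V₂/V₁).
P₁V₁ = (2780 kPa)(4.64 L) = 12899 J.
W = 12899 × ln(1.31/4.64) = 12899 × -1.265
W_by_gas = -16313 J.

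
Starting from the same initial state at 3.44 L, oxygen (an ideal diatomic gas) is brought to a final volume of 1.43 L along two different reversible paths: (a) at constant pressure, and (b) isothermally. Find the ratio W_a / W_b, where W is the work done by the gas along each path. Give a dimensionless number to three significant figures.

W_a / W_b ≈ 0.666

Path (a) isobaric: W = P₁(V₂ − V₁) → W_a/(P₁V₁) = -0.5843.
Path (b) isothermal: W = P₁V₁ ln(V₂/V₁) → W_b/(P₁V₁) = -0.8778.
W_a / W_b = -0.5843 / -0.8778 = 0.6656.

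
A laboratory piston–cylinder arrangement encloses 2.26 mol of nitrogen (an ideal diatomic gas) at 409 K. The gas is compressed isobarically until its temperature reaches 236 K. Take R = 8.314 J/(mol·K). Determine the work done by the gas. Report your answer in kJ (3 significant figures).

W ≈ -3.25 kJ

Isobaric: W = P ΔV = nR ΔT.
W = (2.26)(8.314)(236 − 409) = -3251 J.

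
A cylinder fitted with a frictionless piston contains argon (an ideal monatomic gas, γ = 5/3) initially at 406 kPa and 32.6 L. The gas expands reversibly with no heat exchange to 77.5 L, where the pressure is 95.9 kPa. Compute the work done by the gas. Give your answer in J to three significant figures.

W ≈ 8710 J

Adiabatic: W = (P₁V₁ − P₂V₂)/(γ − 1) with γ = 5/3.
P₁V₁ = 13236 J, P₂V₂ = 7432 J.
W = (13236 − 7432) / 0.6667 = 8705 J.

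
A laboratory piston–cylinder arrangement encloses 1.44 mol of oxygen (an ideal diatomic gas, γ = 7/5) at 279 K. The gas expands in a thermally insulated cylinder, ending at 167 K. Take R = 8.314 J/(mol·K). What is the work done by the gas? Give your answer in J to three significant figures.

W ≈ 3350 J

Adiabatic ⇒ Q = 0, so W_by = −ΔU = nCᵥ(T₁ − T₂).
Cᵥ = 5R/2 = 20.79 J/(mol·K).
W = (1.44)(20.79)(279 − 167) = 3352 J.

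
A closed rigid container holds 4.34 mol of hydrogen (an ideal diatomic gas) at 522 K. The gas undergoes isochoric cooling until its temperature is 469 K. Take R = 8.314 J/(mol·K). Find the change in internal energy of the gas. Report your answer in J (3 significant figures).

Constant volume ⇒ W = 0, so Q = ΔU = nCᵥΔT with Cᵥ = 5R/2 = 20.79 J/(mol·K).
ΔU = (4.34)(20.79)(469 − 522) = -4781 J.

ΔU ≈ -4780 J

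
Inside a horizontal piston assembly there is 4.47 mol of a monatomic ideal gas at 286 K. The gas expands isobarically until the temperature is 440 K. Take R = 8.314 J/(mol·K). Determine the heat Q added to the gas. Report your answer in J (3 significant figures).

Q ≈ 14300 J

Isobaric: W = nRΔT = (4.47)(8.314)(154) = 5723 J.
ΔU = nCᵥΔT with Cᵥ = 3R/2: ΔU = (4.47)(12.47)(154) = 8585 J.
Q = ΔU + W = 8585 + 5723 = 14308 J.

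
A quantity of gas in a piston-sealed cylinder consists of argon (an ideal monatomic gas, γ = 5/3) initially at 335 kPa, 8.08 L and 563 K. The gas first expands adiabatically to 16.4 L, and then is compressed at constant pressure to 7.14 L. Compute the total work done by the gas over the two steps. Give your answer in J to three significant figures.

Step 1 (adiabatic): W = (P₁V₁ − P₂V₂)/(γ−1) = (2707 − 1689)/0.667 = 1527 J.
After step 1: P = 103 kPa, V = 16.4 L, T = 351.2 K.
Step 2 (isobaric): W = PΔV = (103 kPa)(7.14 − 16.4 L) = -953.4 J.
W_total = 1527 − 953.4 = 574.1 J.

W_total ≈ 574 J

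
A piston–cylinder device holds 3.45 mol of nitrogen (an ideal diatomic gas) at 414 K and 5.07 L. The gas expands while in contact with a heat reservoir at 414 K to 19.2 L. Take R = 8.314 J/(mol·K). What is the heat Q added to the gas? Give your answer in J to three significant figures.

Isothermal ⇒ ΔU = 0, so Q = W = nRT ln(V₂/V₁).
Q = (3.45)(8.314)(414) ln(19.2/5.07) = 11875 × 1.332 = 15812 J.

Q ≈ 15800 J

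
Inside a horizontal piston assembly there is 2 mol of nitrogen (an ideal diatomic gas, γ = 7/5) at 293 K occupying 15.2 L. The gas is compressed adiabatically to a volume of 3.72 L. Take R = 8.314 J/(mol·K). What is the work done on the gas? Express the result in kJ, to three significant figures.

Adiabatic: TV^(γ−1) = const with γ = 7/5.
T₂ = T₁ (V₁/V₂)^(γ−1) = 293 × (15.2/3.72)^0.4 = 293 × 1.756 = 514.5 K.
W_by = nCᵥ(T₁ − T₂) = (2)(20.79)(293 − 514.5) = -9208 J.
Work on gas = −W_by = 9208 J.

W ≈ 9.21 kJ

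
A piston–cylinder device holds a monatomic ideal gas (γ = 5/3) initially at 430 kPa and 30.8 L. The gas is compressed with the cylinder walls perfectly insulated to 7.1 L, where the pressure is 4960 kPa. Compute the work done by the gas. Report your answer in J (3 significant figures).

Adiabatic: W = (P₁V₁ − P₂V₂)/(γ − 1) with γ = 5/3.
P₁V₁ = 13244 J, P₂V₂ = 35216 J.
W = (13244 − 35216) / 0.6667 = -32958 J.

W ≈ -33000 J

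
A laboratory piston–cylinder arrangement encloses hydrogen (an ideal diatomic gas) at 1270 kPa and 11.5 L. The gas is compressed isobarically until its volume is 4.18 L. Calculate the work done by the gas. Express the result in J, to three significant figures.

W ≈ -9300 J

Isobaric: W = P ΔV.
W = (1270 kPa)(4.18 − 11.5 L) = (1270)(-7.32) = -9296 J.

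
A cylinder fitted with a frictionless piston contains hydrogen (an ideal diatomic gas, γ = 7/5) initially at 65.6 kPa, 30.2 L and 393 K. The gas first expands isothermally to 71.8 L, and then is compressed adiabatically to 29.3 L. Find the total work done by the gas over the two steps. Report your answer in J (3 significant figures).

W_total ≈ -420 J

Step 1 (isothermal): W = P₁V₁ ln(V₂/V₁) = (1981) ln(71.8/30.2) = 1716 J.
After step 1: P = 27.59 kPa, V = 71.8 L, T = 393 K.
Step 2 (adiabatic): W = (P₁V₁ − P₂V₂)/(γ−1) = (1981 − 2835)/0.4 = -2136 J.
W_total = 1716 − 2136 = -420 J.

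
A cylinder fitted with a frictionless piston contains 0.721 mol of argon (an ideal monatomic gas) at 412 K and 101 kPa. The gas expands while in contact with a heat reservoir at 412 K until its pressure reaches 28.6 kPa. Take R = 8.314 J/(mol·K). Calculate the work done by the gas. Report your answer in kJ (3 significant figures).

Isothermal process: W = nRT ln(V₂/V₁) = nRT ln(P₁/P₂).
W = (0.721)(8.314)(412) × ln(101/28.6)
  = 2470 × ln(3.531) = 2470 × 1.262
W_by_gas = 3116 J.

W ≈ 3.12 kJ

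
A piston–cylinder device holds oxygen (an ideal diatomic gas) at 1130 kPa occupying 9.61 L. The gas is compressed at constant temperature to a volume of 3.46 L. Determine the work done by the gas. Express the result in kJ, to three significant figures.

Isothermal: W = nRT ln(V₂/V₁) = P₁V₁ ln(V₂/V₁).
P₁V₁ = (1130 kPa)(9.61 L) = 10859 J.
W = 10859 × ln(3.46/9.61) = 10859 × -1.022
W_by_gas = -11093 J.

W ≈ -11.1 kJ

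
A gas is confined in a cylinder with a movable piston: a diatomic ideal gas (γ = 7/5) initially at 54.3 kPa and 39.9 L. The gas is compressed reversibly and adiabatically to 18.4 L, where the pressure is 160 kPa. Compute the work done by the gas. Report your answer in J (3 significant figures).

Adiabatic: W = (P₁V₁ − P₂V₂)/(γ − 1) with γ = 7/5.
P₁V₁ = 2167 J, P₂V₂ = 2944 J.
W = (2167 − 2944) / 0.4 = -1944 J.

W ≈ -1940 J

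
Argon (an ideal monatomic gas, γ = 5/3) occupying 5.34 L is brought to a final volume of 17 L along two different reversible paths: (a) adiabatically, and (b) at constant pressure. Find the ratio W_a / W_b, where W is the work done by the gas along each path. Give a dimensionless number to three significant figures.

W_a / W_b ≈ 0.370

Path (a) adiabatic: W = P₁V₁(1 − (V₁/V₂)^(γ−1))/(γ−1) → W_a/(P₁V₁) = 0.8069.
Path (b) isobaric: W = P₁(V₂ − V₁) → W_b/(P₁V₁) = 2.184.
W_a / W_b = 0.8069 / 2.184 = 0.3695.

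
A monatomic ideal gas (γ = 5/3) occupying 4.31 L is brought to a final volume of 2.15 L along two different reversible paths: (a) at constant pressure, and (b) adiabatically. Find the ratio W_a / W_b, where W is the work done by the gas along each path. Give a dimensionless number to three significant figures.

W_a / W_b ≈ 0.566

Path (a) isobaric: W = P₁(V₂ − V₁) → W_a/(P₁V₁) = -0.5012.
Path (b) adiabatic: W = P₁V₁(1 − (V₁/V₂)^(γ−1))/(γ−1) → W_b/(P₁V₁) = -0.8848.
W_a / W_b = -0.5012 / -0.8848 = 0.5664.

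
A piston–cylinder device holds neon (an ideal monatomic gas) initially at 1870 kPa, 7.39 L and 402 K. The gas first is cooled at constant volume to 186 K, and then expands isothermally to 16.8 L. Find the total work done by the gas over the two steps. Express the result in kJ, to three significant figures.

Step 1 (isochoric): W = 0 (constant volume).
After step 1: P = 865.2 kPa (V unchanged).
Step 2 (isothermal): W = P₁V₁ ln(V₂/V₁) = (6394) ln(16.8/7.39) = 5251 J.
W_total = 0 + 5251 = 5251 J.

W_total ≈ 5.25 kJ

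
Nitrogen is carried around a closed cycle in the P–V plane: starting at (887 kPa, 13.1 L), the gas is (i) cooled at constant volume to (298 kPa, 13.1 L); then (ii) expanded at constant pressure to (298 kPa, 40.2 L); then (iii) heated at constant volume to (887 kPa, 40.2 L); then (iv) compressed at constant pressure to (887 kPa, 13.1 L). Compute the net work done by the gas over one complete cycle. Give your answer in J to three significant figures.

Constant-volume legs do no work.
W(ii) = (298)(40.2 − 13.1) = 8076 J; W(iv) = (887)(13.1 − 40.2) = -24038 J.
W_net = 8076 − 24038 = -15962 J (the counter-clockwise enclosed area).

W_net ≈ -16000 J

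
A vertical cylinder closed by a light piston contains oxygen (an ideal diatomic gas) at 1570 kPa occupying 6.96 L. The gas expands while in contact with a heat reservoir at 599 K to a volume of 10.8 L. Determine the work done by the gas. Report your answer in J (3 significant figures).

Isothermal: W = nRT ln(V₂/V₁) = P₁V₁ ln(V₂/V₁).
P₁V₁ = (1570 kPa)(6.96 L) = 10927 J.
W = 10927 × ln(10.8/6.96) = 10927 × 0.4394
W_by_gas = 4801 J.

W ≈ 4800 J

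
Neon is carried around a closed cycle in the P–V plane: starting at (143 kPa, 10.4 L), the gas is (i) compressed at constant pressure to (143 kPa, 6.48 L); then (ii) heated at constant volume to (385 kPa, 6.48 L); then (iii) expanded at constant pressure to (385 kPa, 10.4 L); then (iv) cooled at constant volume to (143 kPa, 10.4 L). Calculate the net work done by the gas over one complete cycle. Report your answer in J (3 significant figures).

Constant-volume legs do no work.
W(i) = (143)(6.48 − 10.4) = -560.6 J; W(iii) = (385)(10.4 − 6.48) = 1509 J.
W_net = -560.6 + 1509 = 948.6 J (the clockwise enclosed area).

W_net ≈ 949 J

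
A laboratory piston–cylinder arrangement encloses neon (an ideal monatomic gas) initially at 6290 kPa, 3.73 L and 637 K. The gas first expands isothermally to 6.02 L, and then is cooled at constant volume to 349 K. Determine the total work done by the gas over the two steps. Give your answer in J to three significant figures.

Step 1 (isothermal): W = P₁V₁ ln(V₂/V₁) = (23462) ln(6.02/3.73) = 11231 J.
Step 2 (isochoric): W = 0 (constant volume).
W_total = 11231 + 0 = 11231 J.

W_total ≈ 11200 J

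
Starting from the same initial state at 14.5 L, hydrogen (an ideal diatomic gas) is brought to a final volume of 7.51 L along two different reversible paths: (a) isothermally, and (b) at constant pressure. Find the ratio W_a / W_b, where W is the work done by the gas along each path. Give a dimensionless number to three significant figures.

W_a / W_b ≈ 1.36

Path (a) isothermal: W = P₁V₁ ln(V₂/V₁) → W_a/(P₁V₁) = -0.6579.
Path (b) isobaric: W = P₁(V₂ − V₁) → W_b/(P₁V₁) = -0.4821.
W_a / W_b = -0.6579 / -0.4821 = 1.365.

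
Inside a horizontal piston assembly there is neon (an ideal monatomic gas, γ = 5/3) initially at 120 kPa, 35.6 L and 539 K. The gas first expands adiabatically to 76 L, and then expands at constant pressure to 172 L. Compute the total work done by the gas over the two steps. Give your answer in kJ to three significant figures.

Step 1 (adiabatic): W = (P₁V₁ − P₂V₂)/(γ−1) = (4272 − 2577)/0.667 = 2543 J.
After step 1: P = 33.9 kPa, V = 76 L, T = 325.1 K.
Step 2 (isobaric): W = PΔV = (33.9 kPa)(172 − 76 L) = 3255 J.
W_total = 2543 + 3255 = 5798 J.

W_total ≈ 5.80 kJ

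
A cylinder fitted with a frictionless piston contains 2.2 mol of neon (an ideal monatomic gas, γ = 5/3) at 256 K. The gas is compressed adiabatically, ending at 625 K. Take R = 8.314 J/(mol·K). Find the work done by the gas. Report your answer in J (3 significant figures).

Adiabatic ⇒ Q = 0, so W_by = −ΔU = nCᵥ(T₁ − T₂).
Cᵥ = 3R/2 = 12.47 J/(mol·K).
W = (2.2)(12.47)(256 − 625) = -10124 J.

W ≈ -10100 J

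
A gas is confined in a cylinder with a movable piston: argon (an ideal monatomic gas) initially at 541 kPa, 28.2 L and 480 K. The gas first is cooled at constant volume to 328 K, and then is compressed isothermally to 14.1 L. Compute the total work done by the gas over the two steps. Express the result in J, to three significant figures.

Step 1 (isochoric): W = 0 (constant volume).
After step 1: P = 369.7 kPa (V unchanged).
Step 2 (isothermal): W = P₁V₁ ln(V₂/V₁) = (10425) ln(14.1/28.2) = -7226 J.
W_total = 0 − 7226 = -7226 J.

W_total ≈ -7230 J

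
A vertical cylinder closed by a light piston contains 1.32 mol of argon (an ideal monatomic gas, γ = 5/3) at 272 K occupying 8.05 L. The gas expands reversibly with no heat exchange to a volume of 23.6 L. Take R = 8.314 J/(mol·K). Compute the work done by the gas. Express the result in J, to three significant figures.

W ≈ 2290 J

Adiabatic: TV^(γ−1) = const with γ = 5/3.
T₂ = T₁ (V₁/V₂)^(γ−1) = 272 × (8.05/23.6)^0.667 = 272 × 0.4882 = 132.8 K.
W_by = nCᵥ(T₁ − T₂) = (1.32)(12.47)(272 − 132.8) = 2292 J.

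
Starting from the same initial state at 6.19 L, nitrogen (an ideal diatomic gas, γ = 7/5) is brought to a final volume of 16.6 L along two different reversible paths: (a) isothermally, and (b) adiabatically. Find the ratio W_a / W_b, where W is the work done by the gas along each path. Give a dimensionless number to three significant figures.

Path (a) isothermal: W = P₁V₁ ln(V₂/V₁) → W_a/(P₁V₁) = 0.9865.
Path (b) adiabatic: W = P₁V₁(1 − (V₁/V₂)^(γ−1))/(γ−1) → W_b/(P₁V₁) = 0.8151.
W_a / W_b = 0.9865 / 0.8151 = 1.21.

W_a / W_b ≈ 1.21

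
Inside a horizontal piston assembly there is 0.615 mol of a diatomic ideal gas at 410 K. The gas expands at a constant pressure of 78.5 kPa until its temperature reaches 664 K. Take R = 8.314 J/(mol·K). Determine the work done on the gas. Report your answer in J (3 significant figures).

Isobaric: W = P ΔV = nR ΔT.
W = (0.615)(8.314)(664 − 410) = 1299 J.
Work on gas = −W_by = -1299 J.

W ≈ -1300 J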